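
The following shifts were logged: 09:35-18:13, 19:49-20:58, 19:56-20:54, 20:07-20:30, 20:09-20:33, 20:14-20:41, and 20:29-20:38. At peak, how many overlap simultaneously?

Sweep endpoints in order; track running count of active intervals.
Peak of 6 reached at 20:29.

6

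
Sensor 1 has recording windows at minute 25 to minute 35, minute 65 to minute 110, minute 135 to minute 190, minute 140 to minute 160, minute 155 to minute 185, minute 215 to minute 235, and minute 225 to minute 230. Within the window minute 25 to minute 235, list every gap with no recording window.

After merging, the occupied span is minute 25 to minute 35, minute 65 to minute 110, minute 135 to minute 190, minute 215 to minute 235.
Gaps within minute 25 to minute 235: minute 35 to minute 65, minute 110 to minute 135, minute 190 to minute 215.

minute 35 to minute 65, minute 110 to minute 135, minute 190 to minute 215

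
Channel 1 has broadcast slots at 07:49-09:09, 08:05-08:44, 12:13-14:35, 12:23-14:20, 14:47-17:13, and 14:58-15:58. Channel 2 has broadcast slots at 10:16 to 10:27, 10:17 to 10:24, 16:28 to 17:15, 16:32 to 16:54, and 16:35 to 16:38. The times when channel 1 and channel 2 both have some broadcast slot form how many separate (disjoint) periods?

Merge the first list: 07:49-09:09, 12:13-14:35, 14:47-17:13.
Merge the second list: 10:16-10:27, 16:28-17:15.
A ∩ B = 16:28-17:13.
That is 1 disjoint piece.

1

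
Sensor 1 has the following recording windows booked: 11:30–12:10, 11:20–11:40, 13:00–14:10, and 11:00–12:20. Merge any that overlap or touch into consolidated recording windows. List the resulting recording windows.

11:00-12:20, 13:00-14:10

Sort by start: 11:00-12:20, 11:20-11:40, 11:30-12:10, 13:00-14:10.
11:20-11:40 overlaps/touches 11:00-12:20 → extend to 11:00-12:20.
11:30-12:10 overlaps/touches 11:00-12:20 → extend to 11:00-12:20.
13:00-14:10 is disjoint → start new block.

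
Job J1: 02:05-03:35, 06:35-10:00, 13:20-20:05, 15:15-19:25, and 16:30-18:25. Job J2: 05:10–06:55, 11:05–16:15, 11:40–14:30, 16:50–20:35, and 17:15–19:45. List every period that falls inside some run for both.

06:35–06:55, 13:20–16:15, 16:50–20:05

A, merged: 02:05–03:35, 06:35–10:00, 13:20–20:05.
B, merged: 05:10–06:55, 11:05–16:15, 16:50–20:35.
02:05–03:35 falls entirely outside B.
06:35–10:00 overlaps B on 06:35–06:55.
13:20–20:05 overlaps B on 13:20–16:15, 16:50–20:05.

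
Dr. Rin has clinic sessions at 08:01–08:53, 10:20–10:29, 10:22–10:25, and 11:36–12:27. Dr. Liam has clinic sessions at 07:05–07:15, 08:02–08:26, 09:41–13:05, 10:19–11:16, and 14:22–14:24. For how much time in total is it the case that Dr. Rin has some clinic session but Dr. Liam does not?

28 min

Merge the first list: 08:01–08:53, 10:20–10:29, 11:36–12:27.
Merge the second list: 07:05–07:15, 08:02–08:26, 09:41–13:05, 14:22–14:24.
A \ B = 08:01–08:02, 08:26–08:53.
Total: 1 min + 27 min = 28 min.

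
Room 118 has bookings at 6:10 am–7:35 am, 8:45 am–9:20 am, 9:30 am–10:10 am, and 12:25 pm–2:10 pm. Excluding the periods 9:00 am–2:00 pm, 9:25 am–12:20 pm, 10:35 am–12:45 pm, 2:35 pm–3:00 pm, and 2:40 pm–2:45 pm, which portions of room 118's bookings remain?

6:10 am–7:35 am, 8:45 am–9:00 am, 2:00 pm–2:10 pm

Second set merges to 9:00 am–2:00 pm, 2:35 pm–3:00 pm.
6:10 am–7:35 am is untouched.
8:45 am–9:20 am with B removed leaves 8:45 am–9:00 am.
9:30 am–10:10 am lies entirely inside B → drops out.
12:25 pm–2:10 pm with B removed leaves 2:00 pm–2:10 pm.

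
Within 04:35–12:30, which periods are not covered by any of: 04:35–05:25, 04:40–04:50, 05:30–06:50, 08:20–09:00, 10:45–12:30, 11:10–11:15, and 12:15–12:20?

Covered (merged): 04:35–05:25, 05:30–06:50, 08:20–09:00, 10:45–12:30.
Gaps within 04:35–12:30: 05:25–05:30, 06:50–08:20, 09:00–10:45.

05:25–05:30, 06:50–08:20, 09:00–10:45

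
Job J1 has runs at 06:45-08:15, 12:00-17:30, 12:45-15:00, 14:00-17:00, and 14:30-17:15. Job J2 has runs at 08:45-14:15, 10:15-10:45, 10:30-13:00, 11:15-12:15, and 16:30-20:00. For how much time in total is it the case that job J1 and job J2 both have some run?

First set merges to 06:45–08:15, 12:00–17:30.
Second set merges to 08:45–14:15, 16:30–20:00.
A ∩ B = 12:00–14:15, 16:30–17:30.
Total: 2 h 15 min + 1 h = 3 h 15 min.

3 h 15 min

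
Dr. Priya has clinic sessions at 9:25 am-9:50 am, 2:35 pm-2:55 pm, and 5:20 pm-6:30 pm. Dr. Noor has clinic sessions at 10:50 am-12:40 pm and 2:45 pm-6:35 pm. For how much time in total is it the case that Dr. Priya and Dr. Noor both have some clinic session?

1 h 20 min

A ∩ B = 2:45 pm–2:55 pm, 5:20 pm–6:30 pm.
Total: 10 min + 1 h 10 min = 1 h 20 min.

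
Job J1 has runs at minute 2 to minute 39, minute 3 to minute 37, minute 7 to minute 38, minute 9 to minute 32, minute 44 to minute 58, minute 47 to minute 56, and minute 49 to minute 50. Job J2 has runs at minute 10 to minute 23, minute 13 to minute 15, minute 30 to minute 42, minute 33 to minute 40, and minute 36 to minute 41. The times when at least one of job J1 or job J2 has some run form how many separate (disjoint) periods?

Merge the first list: minute 2 to minute 39, minute 44 to minute 58.
Merge the second list: minute 10 to minute 23, minute 30 to minute 42.
A ∪ B = minute 2 to minute 42, minute 44 to minute 58.
That is 2 disjoint pieces.

2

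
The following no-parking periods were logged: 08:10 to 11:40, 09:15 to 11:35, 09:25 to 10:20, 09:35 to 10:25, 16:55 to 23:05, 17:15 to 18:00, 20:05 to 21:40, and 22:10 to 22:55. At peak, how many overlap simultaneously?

Sweep endpoints in order; track running count of active intervals.
Peak of 4 reached at 09:35.

4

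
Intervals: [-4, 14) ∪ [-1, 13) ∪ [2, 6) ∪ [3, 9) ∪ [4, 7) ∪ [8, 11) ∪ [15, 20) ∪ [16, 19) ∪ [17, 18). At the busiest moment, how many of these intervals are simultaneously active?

5

Walk the sorted start/end points keeping a running depth.
The depth first hits 5 at 4.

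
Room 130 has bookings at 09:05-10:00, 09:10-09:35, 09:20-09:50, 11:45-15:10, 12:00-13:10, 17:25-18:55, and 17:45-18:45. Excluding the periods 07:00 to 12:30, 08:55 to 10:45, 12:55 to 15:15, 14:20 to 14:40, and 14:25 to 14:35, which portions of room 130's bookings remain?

12:30–12:55, 17:25–18:55

A, merged: 09:05–10:00, 11:45–15:10, 17:25–18:55.
B, merged: 07:00–12:30, 12:55–15:15.
09:05–10:00: entirely removed.
11:45–15:10 \ B = 12:30–12:55.
17:25–18:55: nothing removed.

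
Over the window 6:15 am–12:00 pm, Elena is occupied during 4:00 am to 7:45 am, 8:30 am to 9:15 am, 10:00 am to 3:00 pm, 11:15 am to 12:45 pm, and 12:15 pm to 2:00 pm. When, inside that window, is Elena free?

7:45 am–8:30 am, 9:15 am–10:00 am

Covered (merged): 4:00 am–7:45 am, 8:30 am–9:15 am, 10:00 am–3:00 pm.
Complement within 6:15 am–12:00 pm: 7:45 am–8:30 am, 9:15 am–10:00 am.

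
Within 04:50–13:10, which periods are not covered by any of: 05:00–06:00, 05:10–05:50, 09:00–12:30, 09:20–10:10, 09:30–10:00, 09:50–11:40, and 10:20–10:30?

04:50–05:00, 06:00–09:00, 12:30–13:10

After merging, the occupied span is 05:00–06:00, 09:00–12:30.
Complement within 04:50–13:10: 04:50–05:00, 06:00–09:00, 12:30–13:10.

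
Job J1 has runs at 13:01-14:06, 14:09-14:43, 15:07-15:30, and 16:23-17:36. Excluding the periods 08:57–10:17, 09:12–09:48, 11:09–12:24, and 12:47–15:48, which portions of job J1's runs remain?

Merge the second list: 08:57-10:17, 11:09-12:24, 12:47-15:48.
13:01-14:06 lies entirely inside B → drops out.
14:09-14:43 lies entirely inside B → drops out.
15:07-15:30 lies entirely inside B → drops out.
16:23-17:36 is untouched.

16:23-17:36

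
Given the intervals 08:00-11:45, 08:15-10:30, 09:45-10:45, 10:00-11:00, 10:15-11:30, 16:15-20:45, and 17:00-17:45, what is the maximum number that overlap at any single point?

5

At 10:15, 5 of the intervals are simultaneously active.
No point has more.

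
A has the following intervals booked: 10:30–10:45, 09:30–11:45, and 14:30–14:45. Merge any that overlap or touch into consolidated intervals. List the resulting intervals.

Sort by start: 09:30–11:45, 10:30–10:45, 14:30–14:45.
10:30–10:45 overlaps/touches 09:30–11:45 → extend to 09:30–11:45.
14:30–14:45 is disjoint → start new block.

09:30–11:45, 14:30–14:45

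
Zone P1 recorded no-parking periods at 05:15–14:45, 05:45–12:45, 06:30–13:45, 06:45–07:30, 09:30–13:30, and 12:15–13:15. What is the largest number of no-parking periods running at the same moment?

5

Sweep endpoints in order; track running count of active intervals.
Peak of 5 reached at 12:15.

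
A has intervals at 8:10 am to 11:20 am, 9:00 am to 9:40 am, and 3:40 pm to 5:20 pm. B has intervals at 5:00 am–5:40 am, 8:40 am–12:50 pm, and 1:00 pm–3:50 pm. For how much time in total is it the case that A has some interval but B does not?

First set merges to 8:10 am–11:20 am, 3:40 pm–5:20 pm.
A \ B = 8:10 am–8:40 am, 3:50 pm–5:20 pm.
Total: 30 min + 1 h 30 min = 2 h.

2 h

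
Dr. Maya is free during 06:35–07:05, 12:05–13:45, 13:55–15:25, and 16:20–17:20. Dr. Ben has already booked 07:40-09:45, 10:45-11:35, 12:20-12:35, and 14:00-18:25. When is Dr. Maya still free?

06:35–07:05 is untouched.
12:05–13:45 with B removed leaves 12:05–12:20, 12:35–13:45.
13:55–15:25 with B removed leaves 13:55–14:00.
16:20–17:20 lies entirely inside B → drops out.

06:35–07:05, 12:05–12:20, 12:35–13:45, 13:55–14:00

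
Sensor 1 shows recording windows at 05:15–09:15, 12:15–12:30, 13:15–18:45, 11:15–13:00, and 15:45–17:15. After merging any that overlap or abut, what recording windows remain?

05:15-09:15, 11:15-13:00, 13:15-18:45

Sort by start: 05:15-09:15, 11:15-13:00, 12:15-12:30, 13:15-18:45, 15:45-17:15.
11:15-13:00 is disjoint → start new block.
12:15-12:30 overlaps/touches 11:15-13:00 → extend to 11:15-13:00.
13:15-18:45 is disjoint → start new block.
15:45-17:15 overlaps/touches 13:15-18:45 → extend to 13:15-18:45.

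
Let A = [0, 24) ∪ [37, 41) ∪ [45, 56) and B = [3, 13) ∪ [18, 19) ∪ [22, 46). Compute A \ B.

[0, 3) ∪ [13, 18) ∪ [19, 22) ∪ [46, 56)

[0, 24) with B removed leaves [0, 3), [13, 18), [19, 22).
[37, 41) lies entirely inside B → drops out.
[45, 56) with B removed leaves [46, 56).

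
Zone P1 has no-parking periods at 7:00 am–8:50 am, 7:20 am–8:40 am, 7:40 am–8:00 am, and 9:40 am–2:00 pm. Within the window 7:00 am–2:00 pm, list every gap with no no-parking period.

8:50 am-9:40 am

After merging, the occupied span is 7:00 am-8:50 am, 9:40 am-2:00 pm.
Complement within 7:00 am-2:00 pm: 8:50 am-9:40 am.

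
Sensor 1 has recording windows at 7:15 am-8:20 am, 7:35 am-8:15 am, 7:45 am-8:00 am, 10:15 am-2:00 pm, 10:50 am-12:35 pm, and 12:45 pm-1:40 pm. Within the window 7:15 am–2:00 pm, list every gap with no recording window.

Covered (merged): 7:15 am–8:20 am, 10:15 am–2:00 pm.
Uncovered inside 7:15 am–2:00 pm: 8:20 am–10:15 am.

8:20 am–10:15 am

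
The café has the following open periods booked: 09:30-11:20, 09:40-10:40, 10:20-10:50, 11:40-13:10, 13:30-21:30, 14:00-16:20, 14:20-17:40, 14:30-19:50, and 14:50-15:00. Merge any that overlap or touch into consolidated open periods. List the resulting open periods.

09:30-11:20, 11:40-13:10, 13:30-21:30

09:40-10:40 overlaps/touches 09:30-11:20 → extend to 09:30-11:20.
10:20-10:50 overlaps/touches 09:30-11:20 → extend to 09:30-11:20.
11:40-13:10 is disjoint → start new block.
13:30-21:30 is disjoint → start new block.
14:00-16:20 overlaps/touches 13:30-21:30 → extend to 13:30-21:30.
14:20-17:40 overlaps/touches 13:30-21:30 → extend to 13:30-21:30.
14:30-19:50 overlaps/touches 13:30-21:30 → extend to 13:30-21:30.
14:50-15:00 overlaps/touches 13:30-21:30 → extend to 13:30-21:30.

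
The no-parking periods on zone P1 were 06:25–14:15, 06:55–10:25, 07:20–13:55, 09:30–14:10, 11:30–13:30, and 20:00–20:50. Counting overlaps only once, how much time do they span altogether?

8 h 40 min

Merged: 06:25–14:15, 20:00–20:50.
Lengths: 7 h 50 min + 50 min = 8 h 40 min.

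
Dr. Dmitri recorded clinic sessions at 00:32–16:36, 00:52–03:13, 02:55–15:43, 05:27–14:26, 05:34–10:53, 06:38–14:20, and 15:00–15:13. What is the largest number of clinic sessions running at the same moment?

5

Sweep endpoints in order; track running count of active intervals.
Peak of 5 reached at 06:38.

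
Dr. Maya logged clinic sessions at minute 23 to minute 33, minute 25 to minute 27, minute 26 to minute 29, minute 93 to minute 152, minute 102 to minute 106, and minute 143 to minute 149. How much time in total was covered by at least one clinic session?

Merged: minute 23 to minute 33, minute 93 to minute 152.
Lengths: 10 minutes + 59 minutes = 69 minutes.

69 minutes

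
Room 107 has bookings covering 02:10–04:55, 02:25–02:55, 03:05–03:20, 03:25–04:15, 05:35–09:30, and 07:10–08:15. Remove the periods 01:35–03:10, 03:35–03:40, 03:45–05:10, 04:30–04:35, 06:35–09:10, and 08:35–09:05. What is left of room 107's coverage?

A, merged: 02:10–04:55, 05:35–09:30.
B, merged: 01:35–03:10, 03:35–03:40, 03:45–05:10, 06:35–09:10.
02:10–04:55 minus B → 03:10–03:35, 03:40–03:45.
05:35–09:30 minus B → 05:35–06:35, 09:10–09:30.

03:10–03:35, 03:40–03:45, 05:35–06:35, 09:10–09:30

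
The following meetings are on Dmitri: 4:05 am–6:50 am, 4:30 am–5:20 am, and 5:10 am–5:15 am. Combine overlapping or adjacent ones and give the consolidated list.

4:30 am–5:20 am overlaps/touches 4:05 am–6:50 am → extend to 4:05 am–6:50 am.
5:10 am–5:15 am overlaps/touches 4:05 am–6:50 am → extend to 4:05 am–6:50 am.

4:05 am–6:50 am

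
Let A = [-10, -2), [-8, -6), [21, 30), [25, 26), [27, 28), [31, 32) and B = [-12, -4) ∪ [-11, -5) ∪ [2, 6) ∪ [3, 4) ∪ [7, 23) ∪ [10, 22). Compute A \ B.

[-4, -2) ∪ [23, 30) ∪ [31, 32)

Merge the first list: [-10, -2), [21, 30), [31, 32).
Merge the second list: [-12, -4), [2, 6), [7, 23).
[-10, -2) \ B = [-4, -2).
[21, 30) \ B = [23, 30).
[31, 32): nothing removed.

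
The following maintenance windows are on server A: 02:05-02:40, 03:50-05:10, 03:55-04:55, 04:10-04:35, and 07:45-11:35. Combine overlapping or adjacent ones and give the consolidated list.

03:50–05:10 is disjoint → start new block.
03:55–04:55 overlaps/touches 03:50–05:10 → extend to 03:50–05:10.
04:10–04:35 overlaps/touches 03:50–05:10 → extend to 03:50–05:10.
07:45–11:35 is disjoint → start new block.

02:05–02:40, 03:50–05:10, 07:45–11:35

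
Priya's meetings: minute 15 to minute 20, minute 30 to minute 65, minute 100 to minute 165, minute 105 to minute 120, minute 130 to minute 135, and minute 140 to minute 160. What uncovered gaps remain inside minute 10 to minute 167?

minute 10 to minute 15, minute 20 to minute 30, minute 65 to minute 100, minute 165 to minute 167

The merged coverage is minute 15 to minute 20, minute 30 to minute 65, minute 100 to minute 165.
Gaps within minute 10 to minute 167: minute 10 to minute 15, minute 20 to minute 30, minute 65 to minute 100, minute 165 to minute 167.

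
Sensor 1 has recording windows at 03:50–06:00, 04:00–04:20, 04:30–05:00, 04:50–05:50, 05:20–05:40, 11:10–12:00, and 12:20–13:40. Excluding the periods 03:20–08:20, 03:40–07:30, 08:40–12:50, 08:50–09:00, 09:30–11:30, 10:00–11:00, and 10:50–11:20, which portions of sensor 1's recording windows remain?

12:50–13:40

A, merged: 03:50–06:00, 11:10–12:00, 12:20–13:40.
B, merged: 03:20–08:20, 08:40–12:50.
03:50–06:00: fully covered by B → removed.
11:10–12:00: fully covered by B → removed.
12:20–13:40 minus B → 12:50–13:40.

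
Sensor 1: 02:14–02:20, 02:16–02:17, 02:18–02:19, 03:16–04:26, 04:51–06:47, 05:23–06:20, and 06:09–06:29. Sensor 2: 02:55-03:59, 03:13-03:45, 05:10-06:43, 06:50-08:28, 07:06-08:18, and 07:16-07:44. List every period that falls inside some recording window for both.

Merge the first list: 02:14-02:20, 03:16-04:26, 04:51-06:47.
Merge the second list: 02:55-03:59, 05:10-06:43, 06:50-08:28.
02:14-02:20: no overlap with the second set.
03:16-04:26 meets the second set on 03:16-03:59.
04:51-06:47 meets the second set on 05:10-06:43.

03:16-03:59, 05:10-06:43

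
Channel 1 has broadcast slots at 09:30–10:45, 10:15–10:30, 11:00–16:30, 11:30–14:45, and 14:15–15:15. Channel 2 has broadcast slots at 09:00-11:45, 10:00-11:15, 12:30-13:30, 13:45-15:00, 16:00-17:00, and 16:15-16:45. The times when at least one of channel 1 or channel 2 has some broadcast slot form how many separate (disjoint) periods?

1

First set merges to 09:30–10:45, 11:00–16:30.
Second set merges to 09:00–11:45, 12:30–13:30, 13:45–15:00, 16:00–17:00.
A ∪ B = 09:00–17:00.
That is 1 disjoint piece.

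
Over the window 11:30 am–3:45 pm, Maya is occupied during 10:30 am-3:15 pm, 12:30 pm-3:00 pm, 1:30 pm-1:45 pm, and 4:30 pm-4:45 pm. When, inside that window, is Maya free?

3:15 pm–3:45 pm

Covered (merged): 10:30 am–3:15 pm, 4:30 pm–4:45 pm.
Gaps within 11:30 am–3:45 pm: 3:15 pm–3:45 pm.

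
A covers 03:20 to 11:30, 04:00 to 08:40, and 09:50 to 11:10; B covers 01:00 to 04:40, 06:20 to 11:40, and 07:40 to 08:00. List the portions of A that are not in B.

04:40–06:20

Merge the first list: 03:20–11:30.
Merge the second list: 01:00–04:40, 06:20–11:40.
03:20–11:30 \ B = 04:40–06:20.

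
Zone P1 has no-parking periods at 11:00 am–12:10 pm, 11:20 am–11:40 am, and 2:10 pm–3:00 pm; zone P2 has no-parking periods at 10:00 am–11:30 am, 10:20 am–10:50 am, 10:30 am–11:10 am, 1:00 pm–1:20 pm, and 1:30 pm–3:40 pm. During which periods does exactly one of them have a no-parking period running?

10:00 am–11:00 am, 11:30 am–12:10 pm, 1:00 pm–1:20 pm, 1:30 pm–2:10 pm, 3:00 pm–3:40 pm

First set merges to 11:00 am–12:10 pm, 2:10 pm–3:00 pm.
Second set merges to 10:00 am–11:30 am, 1:00 pm–1:20 pm, 1:30 pm–3:40 pm.
A but not B: 11:30 am–12:10 pm.
B but not A: 10:00 am–11:00 am, 1:00 pm–1:20 pm, 1:30 pm–2:10 pm, 3:00 pm–3:40 pm.
Combining gives A △ B.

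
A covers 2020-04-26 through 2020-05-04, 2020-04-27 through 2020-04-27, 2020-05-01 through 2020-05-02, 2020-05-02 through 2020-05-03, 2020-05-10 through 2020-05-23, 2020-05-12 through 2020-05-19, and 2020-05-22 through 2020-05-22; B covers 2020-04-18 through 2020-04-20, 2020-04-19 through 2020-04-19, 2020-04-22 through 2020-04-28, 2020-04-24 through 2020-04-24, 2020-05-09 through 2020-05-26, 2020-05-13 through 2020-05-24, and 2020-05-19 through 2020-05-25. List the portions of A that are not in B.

2020-04-29 through 2020-05-04

A, merged: 2020-04-26 through 2020-05-04, 2020-05-10 through 2020-05-23.
B, merged: 2020-04-18 through 2020-04-20, 2020-04-22 through 2020-04-28, 2020-05-09 through 2020-05-26.
2020-04-26 through 2020-05-04 with B removed leaves 2020-04-29 through 2020-05-04.
2020-05-10 through 2020-05-23 lies entirely inside B → drops out.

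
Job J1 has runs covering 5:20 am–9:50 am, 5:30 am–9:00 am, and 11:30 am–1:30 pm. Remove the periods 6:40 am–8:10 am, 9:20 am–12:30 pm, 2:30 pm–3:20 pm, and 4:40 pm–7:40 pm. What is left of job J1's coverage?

Merge the first list: 5:20 am–9:50 am, 11:30 am–1:30 pm.
5:20 am–9:50 am \ B = 5:20 am–6:40 am, 8:10 am–9:20 am.
11:30 am–1:30 pm \ B = 12:30 pm–1:30 pm.

5:20 am–6:40 am, 8:10 am–9:20 am, 12:30 pm–1:30 pm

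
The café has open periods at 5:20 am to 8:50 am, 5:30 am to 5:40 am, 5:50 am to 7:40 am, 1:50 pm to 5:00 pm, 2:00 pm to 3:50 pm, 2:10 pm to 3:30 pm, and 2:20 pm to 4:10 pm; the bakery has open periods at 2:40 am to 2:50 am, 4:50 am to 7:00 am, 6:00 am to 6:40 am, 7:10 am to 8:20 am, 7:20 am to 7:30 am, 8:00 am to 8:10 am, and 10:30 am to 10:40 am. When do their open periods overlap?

5:20 am–7:00 am, 7:10 am–8:20 am

Merge the first list: 5:20 am–8:50 am, 1:50 pm–5:00 pm.
Merge the second list: 2:40 am–2:50 am, 4:50 am–7:00 am, 7:10 am–8:20 am, 10:30 am–10:40 am.
5:20 am–8:50 am ∩ B → 5:20 am–7:00 am, 7:10 am–8:20 am.
1:50 pm–5:00 pm meets no B interval.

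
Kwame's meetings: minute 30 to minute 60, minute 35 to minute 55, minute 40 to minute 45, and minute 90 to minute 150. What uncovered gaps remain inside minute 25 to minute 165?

minute 25 to minute 30, minute 60 to minute 90, minute 150 to minute 165

The merged coverage is minute 30 to minute 60, minute 90 to minute 150.
Uncovered inside minute 25 to minute 165: minute 25 to minute 30, minute 60 to minute 90, minute 150 to minute 165.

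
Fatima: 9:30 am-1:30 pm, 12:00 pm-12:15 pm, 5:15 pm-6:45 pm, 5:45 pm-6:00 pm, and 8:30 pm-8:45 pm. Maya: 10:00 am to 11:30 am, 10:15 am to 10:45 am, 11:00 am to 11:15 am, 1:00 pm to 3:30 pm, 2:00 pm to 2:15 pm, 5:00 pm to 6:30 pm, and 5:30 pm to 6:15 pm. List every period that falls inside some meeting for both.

10:00 am-11:30 am, 1:00 pm-1:30 pm, 5:15 pm-6:30 pm

Merge the first list: 9:30 am-1:30 pm, 5:15 pm-6:45 pm, 8:30 pm-8:45 pm.
Merge the second list: 10:00 am-11:30 am, 1:00 pm-3:30 pm, 5:00 pm-6:30 pm.
9:30 am-1:30 pm meets the second set on 10:00 am-11:30 am, 1:00 pm-1:30 pm.
5:15 pm-6:45 pm meets the second set on 5:15 pm-6:30 pm.
8:30 pm-8:45 pm: no overlap with the second set.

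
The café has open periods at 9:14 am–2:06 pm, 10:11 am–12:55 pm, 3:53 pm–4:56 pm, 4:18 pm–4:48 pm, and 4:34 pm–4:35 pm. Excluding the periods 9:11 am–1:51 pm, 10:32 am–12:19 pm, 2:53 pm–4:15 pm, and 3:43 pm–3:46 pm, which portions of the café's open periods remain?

A, merged: 9:14 am-2:06 pm, 3:53 pm-4:56 pm.
B, merged: 9:11 am-1:51 pm, 2:53 pm-4:15 pm.
9:14 am-2:06 pm minus B → 1:51 pm-2:06 pm.
3:53 pm-4:56 pm minus B → 4:15 pm-4:56 pm.

1:51 pm-2:06 pm, 4:15 pm-4:56 pm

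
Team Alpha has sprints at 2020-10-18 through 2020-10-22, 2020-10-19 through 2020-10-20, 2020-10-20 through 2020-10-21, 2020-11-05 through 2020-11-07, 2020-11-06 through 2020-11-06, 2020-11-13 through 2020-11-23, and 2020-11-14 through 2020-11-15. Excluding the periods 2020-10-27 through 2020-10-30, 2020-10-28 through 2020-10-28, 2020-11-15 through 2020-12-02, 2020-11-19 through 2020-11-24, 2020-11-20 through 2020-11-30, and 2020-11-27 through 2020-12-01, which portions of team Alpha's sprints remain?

Merge the first list: 2020-10-18 through 2020-10-22, 2020-11-05 through 2020-11-07, 2020-11-13 through 2020-11-23.
Merge the second list: 2020-10-27 through 2020-10-30, 2020-11-15 through 2020-12-02.
2020-10-18 through 2020-10-22 is untouched.
2020-11-05 through 2020-11-07 is untouched.
2020-11-13 through 2020-11-23 with B removed leaves 2020-11-13 through 2020-11-14.

2020-10-18 through 2020-10-22, 2020-11-05 through 2020-11-07, 2020-11-13 through 2020-11-14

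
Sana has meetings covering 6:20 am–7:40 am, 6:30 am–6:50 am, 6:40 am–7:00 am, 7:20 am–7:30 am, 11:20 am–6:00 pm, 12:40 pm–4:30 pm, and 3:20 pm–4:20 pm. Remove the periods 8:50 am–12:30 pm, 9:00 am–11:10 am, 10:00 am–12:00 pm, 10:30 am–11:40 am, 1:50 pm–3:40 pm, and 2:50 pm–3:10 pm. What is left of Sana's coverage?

6:20 am–7:40 am, 12:30 pm–1:50 pm, 3:40 pm–6:00 pm

First set merges to 6:20 am–7:40 am, 11:20 am–6:00 pm.
Second set merges to 8:50 am–12:30 pm, 1:50 pm–3:40 pm.
6:20 am–7:40 am: no B overlap → unchanged.
11:20 am–6:00 pm minus B → 12:30 pm–1:50 pm, 3:40 pm–6:00 pm.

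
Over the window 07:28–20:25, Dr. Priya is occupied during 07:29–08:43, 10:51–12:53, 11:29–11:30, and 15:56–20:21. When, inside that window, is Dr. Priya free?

Covered (merged): 07:29–08:43, 10:51–12:53, 15:56–20:21.
Complement within 07:28–20:25: 07:28–07:29, 08:43–10:51, 12:53–15:56, 20:21–20:25.

07:28–07:29, 08:43–10:51, 12:53–15:56, 20:21–20:25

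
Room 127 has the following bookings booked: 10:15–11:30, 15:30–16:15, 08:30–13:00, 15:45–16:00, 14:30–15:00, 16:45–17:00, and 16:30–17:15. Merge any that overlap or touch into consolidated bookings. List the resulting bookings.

08:30-13:00, 14:30-15:00, 15:30-16:15, 16:30-17:15

Sort by start: 08:30-13:00, 10:15-11:30, 14:30-15:00, 15:30-16:15, 15:45-16:00, 16:30-17:15, 16:45-17:00.
10:15-11:30 overlaps/touches 08:30-13:00 → extend to 08:30-13:00.
14:30-15:00 is disjoint → start new block.
15:30-16:15 is disjoint → start new block.
15:45-16:00 overlaps/touches 15:30-16:15 → extend to 15:30-16:15.
16:30-17:15 is disjoint → start new block.
16:45-17:00 overlaps/touches 16:30-17:15 → extend to 16:30-17:15.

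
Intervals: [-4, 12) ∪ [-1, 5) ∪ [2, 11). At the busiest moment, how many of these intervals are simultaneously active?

3

Walk the sorted start/end points keeping a running depth.
The depth first hits 3 at 2.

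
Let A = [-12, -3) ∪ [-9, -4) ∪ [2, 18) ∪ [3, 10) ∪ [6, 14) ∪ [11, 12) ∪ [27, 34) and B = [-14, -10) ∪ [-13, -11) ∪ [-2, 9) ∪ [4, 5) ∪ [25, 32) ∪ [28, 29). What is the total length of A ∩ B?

A, merged: [-12, -3), [2, 18), [27, 34).
B, merged: [-14, -10), [-2, 9), [25, 32).
A ∩ B = [-12, -10), [2, 9), [27, 32).
Total: 2 + 7 + 5 = 14.

14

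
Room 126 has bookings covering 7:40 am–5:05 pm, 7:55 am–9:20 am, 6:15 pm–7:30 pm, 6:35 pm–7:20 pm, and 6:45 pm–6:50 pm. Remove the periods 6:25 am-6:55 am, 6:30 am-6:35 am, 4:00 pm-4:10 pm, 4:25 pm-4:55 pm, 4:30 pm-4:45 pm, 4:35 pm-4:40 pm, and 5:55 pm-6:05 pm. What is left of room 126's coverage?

A, merged: 7:40 am–5:05 pm, 6:15 pm–7:30 pm.
B, merged: 6:25 am–6:55 am, 4:00 pm–4:10 pm, 4:25 pm–4:55 pm, 5:55 pm–6:05 pm.
7:40 am–5:05 pm \ B = 7:40 am–4:00 pm, 4:10 pm–4:25 pm, 4:55 pm–5:05 pm.
6:15 pm–7:30 pm: nothing removed.

7:40 am–4:00 pm, 4:10 pm–4:25 pm, 4:55 pm–5:05 pm, 6:15 pm–7:30 pm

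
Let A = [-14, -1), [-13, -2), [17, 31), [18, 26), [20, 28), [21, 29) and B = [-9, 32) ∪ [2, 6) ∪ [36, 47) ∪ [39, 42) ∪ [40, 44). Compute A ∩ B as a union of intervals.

[-9, -1) ∪ [17, 31)

First set merges to [-14, -1), [17, 31).
Second set merges to [-9, 32), [36, 47).
[-14, -1) meets the second set on [-9, -1).
[17, 31) meets the second set on [17, 31).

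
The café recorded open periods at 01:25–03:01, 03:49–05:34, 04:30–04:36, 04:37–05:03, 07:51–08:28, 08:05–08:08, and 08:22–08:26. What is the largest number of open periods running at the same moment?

2

Sweep endpoints in order; track running count of active intervals.
Peak of 2 reached at 04:30.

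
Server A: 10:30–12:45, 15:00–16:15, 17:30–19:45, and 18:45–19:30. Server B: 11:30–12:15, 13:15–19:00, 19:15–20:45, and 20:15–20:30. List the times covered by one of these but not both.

10:30-11:30, 12:15-12:45, 13:15-15:00, 16:15-17:30, 19:00-19:15, 19:45-20:45

A, merged: 10:30-12:45, 15:00-16:15, 17:30-19:45.
B, merged: 11:30-12:15, 13:15-19:00, 19:15-20:45.
A \ B = 10:30-11:30, 12:15-12:45, 19:00-19:15.
B \ A = 13:15-15:00, 16:15-17:30, 19:45-20:45.
Union of the two gives the symmetric difference.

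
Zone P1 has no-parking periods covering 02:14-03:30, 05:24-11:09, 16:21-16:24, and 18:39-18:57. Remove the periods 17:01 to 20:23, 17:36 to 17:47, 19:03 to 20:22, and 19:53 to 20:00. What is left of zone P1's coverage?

B, merged: 17:01–20:23.
02:14–03:30: no B overlap → unchanged.
05:24–11:09: no B overlap → unchanged.
16:21–16:24: no B overlap → unchanged.
18:39–18:57: fully covered by B → removed.

02:14–03:30, 05:24–11:09, 16:21–16:24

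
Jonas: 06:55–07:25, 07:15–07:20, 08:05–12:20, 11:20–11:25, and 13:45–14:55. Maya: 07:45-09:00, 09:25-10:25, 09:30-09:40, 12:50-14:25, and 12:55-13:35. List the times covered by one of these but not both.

06:55–07:25, 07:45–08:05, 09:00–09:25, 10:25–12:20, 12:50–13:45, 14:25–14:55

First set merges to 06:55–07:25, 08:05–12:20, 13:45–14:55.
Second set merges to 07:45–09:00, 09:25–10:25, 12:50–14:25.
A but not B: 06:55–07:25, 09:00–09:25, 10:25–12:20, 14:25–14:55.
B but not A: 07:45–08:05, 12:50–13:45.
Combining gives A △ B.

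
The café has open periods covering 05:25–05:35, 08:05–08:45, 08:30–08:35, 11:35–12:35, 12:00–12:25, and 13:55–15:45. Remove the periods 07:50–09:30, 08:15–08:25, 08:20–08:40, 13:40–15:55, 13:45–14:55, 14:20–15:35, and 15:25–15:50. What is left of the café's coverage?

05:25-05:35, 11:35-12:35

Merge the first list: 05:25-05:35, 08:05-08:45, 11:35-12:35, 13:55-15:45.
Merge the second list: 07:50-09:30, 13:40-15:55.
05:25-05:35 is untouched.
08:05-08:45 lies entirely inside B → drops out.
11:35-12:35 is untouched.
13:55-15:45 lies entirely inside B → drops out.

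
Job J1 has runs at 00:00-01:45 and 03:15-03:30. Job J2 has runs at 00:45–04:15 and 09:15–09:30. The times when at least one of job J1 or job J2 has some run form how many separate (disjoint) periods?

A ∪ B = 00:00–04:15, 09:15–09:30.
That is 2 disjoint pieces.

2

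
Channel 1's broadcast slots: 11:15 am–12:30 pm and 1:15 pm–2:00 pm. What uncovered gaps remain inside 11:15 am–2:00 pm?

12:30 pm–1:15 pm

The merged coverage is 11:15 am–12:30 pm, 1:15 pm–2:00 pm.
Gaps within 11:15 am–2:00 pm: 12:30 pm–1:15 pm.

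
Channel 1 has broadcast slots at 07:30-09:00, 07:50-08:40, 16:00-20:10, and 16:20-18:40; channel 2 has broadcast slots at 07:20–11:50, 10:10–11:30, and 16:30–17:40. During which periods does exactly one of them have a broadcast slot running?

07:20–07:30, 09:00–11:50, 16:00–16:30, 17:40–20:10

First set merges to 07:30–09:00, 16:00–20:10.
Second set merges to 07:20–11:50, 16:30–17:40.
Only in the first: 16:00–16:30, 17:40–20:10.
Only in the second: 07:20–07:30, 09:00–11:50.
Together these are the periods covered by exactly one.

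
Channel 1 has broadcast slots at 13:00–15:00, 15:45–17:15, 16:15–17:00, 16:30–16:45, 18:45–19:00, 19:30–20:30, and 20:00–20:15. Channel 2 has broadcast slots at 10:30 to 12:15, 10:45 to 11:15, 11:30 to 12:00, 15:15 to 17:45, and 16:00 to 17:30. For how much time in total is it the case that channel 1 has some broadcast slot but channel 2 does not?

3 h 15 min

First set merges to 13:00–15:00, 15:45–17:15, 18:45–19:00, 19:30–20:30.
Second set merges to 10:30–12:15, 15:15–17:45.
A \ B = 13:00–15:00, 18:45–19:00, 19:30–20:30.
Total: 2 h + 15 min + 1 h = 3 h 15 min.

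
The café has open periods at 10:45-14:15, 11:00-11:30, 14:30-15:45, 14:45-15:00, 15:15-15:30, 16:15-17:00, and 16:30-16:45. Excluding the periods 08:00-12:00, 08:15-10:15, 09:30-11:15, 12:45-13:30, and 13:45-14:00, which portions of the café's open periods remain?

A, merged: 10:45–14:15, 14:30–15:45, 16:15–17:00.
B, merged: 08:00–12:00, 12:45–13:30, 13:45–14:00.
10:45–14:15 with B removed leaves 12:00–12:45, 13:30–13:45, 14:00–14:15.
14:30–15:45 is untouched.
16:15–17:00 is untouched.

12:00–12:45, 13:30–13:45, 14:00–14:15, 14:30–15:45, 16:15–17:00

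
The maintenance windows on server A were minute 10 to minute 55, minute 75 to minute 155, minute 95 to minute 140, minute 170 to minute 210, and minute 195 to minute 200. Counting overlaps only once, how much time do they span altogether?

Merged: minute 10 to minute 55, minute 75 to minute 155, minute 170 to minute 210.
Lengths: 45 minutes + 80 minutes + 40 minutes = 165 minutes.

165 minutes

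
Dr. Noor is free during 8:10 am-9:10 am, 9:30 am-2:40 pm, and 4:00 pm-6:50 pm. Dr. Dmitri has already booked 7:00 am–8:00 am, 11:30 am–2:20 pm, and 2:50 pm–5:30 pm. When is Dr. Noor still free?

8:10 am-9:10 am, 9:30 am-11:30 am, 2:20 pm-2:40 pm, 5:30 pm-6:50 pm

8:10 am-9:10 am is untouched.
9:30 am-2:40 pm with B removed leaves 9:30 am-11:30 am, 2:20 pm-2:40 pm.
4:00 pm-6:50 pm with B removed leaves 5:30 pm-6:50 pm.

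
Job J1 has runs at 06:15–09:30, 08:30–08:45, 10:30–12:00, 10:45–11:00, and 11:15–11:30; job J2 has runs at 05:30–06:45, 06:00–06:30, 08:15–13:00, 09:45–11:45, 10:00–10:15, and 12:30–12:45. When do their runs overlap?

First set merges to 06:15-09:30, 10:30-12:00.
Second set merges to 05:30-06:45, 08:15-13:00.
06:15-09:30 overlaps B on 06:15-06:45, 08:15-09:30.
10:30-12:00 overlaps B on 10:30-12:00.

06:15-06:45, 08:15-09:30, 10:30-12:00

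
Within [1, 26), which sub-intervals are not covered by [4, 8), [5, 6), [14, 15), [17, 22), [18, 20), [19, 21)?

[1, 4) ∪ [8, 14) ∪ [15, 17) ∪ [22, 26)

After merging, the occupied span is [4, 8), [14, 15), [17, 22).
Complement within [1, 26): [1, 4), [8, 14), [15, 17), [22, 26).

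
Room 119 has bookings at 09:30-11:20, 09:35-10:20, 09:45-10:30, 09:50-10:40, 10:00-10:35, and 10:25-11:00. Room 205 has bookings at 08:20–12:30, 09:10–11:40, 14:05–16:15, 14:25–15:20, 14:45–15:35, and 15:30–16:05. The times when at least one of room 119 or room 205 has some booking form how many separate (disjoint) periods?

2

Merge the first list: 09:30–11:20.
Merge the second list: 08:20–12:30, 14:05–16:15.
A ∪ B = 08:20–12:30, 14:05–16:15.
That is 2 disjoint pieces.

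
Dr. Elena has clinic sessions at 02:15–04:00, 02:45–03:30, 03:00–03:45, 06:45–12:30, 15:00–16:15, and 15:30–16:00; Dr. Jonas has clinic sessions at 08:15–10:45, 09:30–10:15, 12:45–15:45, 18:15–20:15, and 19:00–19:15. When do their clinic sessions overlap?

08:15–10:45, 15:00–15:45

Merge the first list: 02:15–04:00, 06:45–12:30, 15:00–16:15.
Merge the second list: 08:15–10:45, 12:45–15:45, 18:15–20:15.
02:15–04:00 falls entirely outside B.
06:45–12:30 overlaps B on 08:15–10:45.
15:00–16:15 overlaps B on 15:00–15:45.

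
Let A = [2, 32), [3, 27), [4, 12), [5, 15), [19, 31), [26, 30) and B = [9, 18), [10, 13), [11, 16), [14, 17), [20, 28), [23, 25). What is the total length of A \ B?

13

First set merges to [2, 32).
Second set merges to [9, 18), [20, 28).
A \ B = [2, 9), [18, 20), [28, 32).
Total: 7 + 2 + 4 = 13.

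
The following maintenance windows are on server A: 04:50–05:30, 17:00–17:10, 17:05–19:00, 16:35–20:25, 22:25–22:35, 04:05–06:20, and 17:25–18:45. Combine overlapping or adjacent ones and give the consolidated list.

Sort by start: 04:05–06:20, 04:50–05:30, 16:35–20:25, 17:00–17:10, 17:05–19:00, 17:25–18:45, 22:25–22:35.
04:50–05:30 overlaps/touches 04:05–06:20 → extend to 04:05–06:20.
16:35–20:25 is disjoint → start new block.
17:00–17:10 overlaps/touches 16:35–20:25 → extend to 16:35–20:25.
17:05–19:00 overlaps/touches 16:35–20:25 → extend to 16:35–20:25.
17:25–18:45 overlaps/touches 16:35–20:25 → extend to 16:35–20:25.
22:25–22:35 is disjoint → start new block.

04:05–06:20, 16:35–20:25, 22:25–22:35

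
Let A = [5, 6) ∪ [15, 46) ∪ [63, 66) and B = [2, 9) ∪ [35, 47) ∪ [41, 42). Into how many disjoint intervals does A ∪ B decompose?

B, merged: [2, 9), [35, 47).
A ∪ B = [2, 9), [15, 47), [63, 66).
That is 3 disjoint pieces.

3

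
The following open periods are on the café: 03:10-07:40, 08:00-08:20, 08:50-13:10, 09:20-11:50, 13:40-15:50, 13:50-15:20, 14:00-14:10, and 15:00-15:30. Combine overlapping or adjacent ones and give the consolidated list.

08:00–08:20 is disjoint → start new block.
08:50–13:10 is disjoint → start new block.
09:20–11:50 overlaps/touches 08:50–13:10 → extend to 08:50–13:10.
13:40–15:50 is disjoint → start new block.
13:50–15:20 overlaps/touches 13:40–15:50 → extend to 13:40–15:50.
14:00–14:10 overlaps/touches 13:40–15:50 → extend to 13:40–15:50.
15:00–15:30 overlaps/touches 13:40–15:50 → extend to 13:40–15:50.

03:10–07:40, 08:00–08:20, 08:50–13:10, 13:40–15:50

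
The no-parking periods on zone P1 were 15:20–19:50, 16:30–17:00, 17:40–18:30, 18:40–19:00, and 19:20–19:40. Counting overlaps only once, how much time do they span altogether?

Merged: 15:20–19:50.
Length: 4 h 30 min.

4 h 30 min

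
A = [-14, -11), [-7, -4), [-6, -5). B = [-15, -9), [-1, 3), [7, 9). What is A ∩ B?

[-14, -11)

First set merges to [-14, -11), [-7, -4).
[-14, -11) meets the second set on [-14, -11).
[-7, -4): no overlap with the second set.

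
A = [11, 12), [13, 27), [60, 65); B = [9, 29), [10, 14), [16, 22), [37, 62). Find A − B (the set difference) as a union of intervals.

Second set merges to [9, 29), [37, 62).
[11, 12): entirely removed.
[13, 27): entirely removed.
[60, 65) \ B = [62, 65).

[62, 65)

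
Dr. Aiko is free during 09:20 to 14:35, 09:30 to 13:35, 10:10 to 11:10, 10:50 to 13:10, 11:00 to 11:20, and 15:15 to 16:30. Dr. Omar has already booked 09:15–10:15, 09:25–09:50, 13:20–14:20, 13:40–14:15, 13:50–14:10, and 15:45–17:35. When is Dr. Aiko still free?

First set merges to 09:20–14:35, 15:15–16:30.
Second set merges to 09:15–10:15, 13:20–14:20, 15:45–17:35.
09:20–14:35 minus B → 10:15–13:20, 14:20–14:35.
15:15–16:30 minus B → 15:15–15:45.

10:15–13:20, 14:20–14:35, 15:15–15:45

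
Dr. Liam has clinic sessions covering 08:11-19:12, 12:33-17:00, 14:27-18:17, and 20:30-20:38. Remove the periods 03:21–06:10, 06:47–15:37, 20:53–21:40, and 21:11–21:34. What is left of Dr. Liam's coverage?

Merge the first list: 08:11–19:12, 20:30–20:38.
Merge the second list: 03:21–06:10, 06:47–15:37, 20:53–21:40.
08:11–19:12 minus B → 15:37–19:12.
20:30–20:38: no B overlap → unchanged.

15:37–19:12, 20:30–20:38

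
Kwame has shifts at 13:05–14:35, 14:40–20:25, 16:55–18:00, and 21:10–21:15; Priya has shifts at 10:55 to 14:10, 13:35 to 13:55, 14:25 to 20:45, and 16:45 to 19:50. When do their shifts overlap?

A, merged: 13:05–14:35, 14:40–20:25, 21:10–21:15.
B, merged: 10:55–14:10, 14:25–20:45.
13:05–14:35 overlaps B on 13:05–14:10, 14:25–14:35.
14:40–20:25 overlaps B on 14:40–20:25.
21:10–21:15 falls entirely outside B.

13:05–14:10, 14:25–14:35, 14:40–20:25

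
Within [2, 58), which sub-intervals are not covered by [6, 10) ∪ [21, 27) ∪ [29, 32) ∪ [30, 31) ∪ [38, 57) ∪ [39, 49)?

Covered (merged): [6, 10), [21, 27), [29, 32), [38, 57).
Complement within [2, 58): [2, 6), [10, 21), [27, 29), [32, 38), [57, 58).

[2, 6) ∪ [10, 21) ∪ [27, 29) ∪ [32, 38) ∪ [57, 58)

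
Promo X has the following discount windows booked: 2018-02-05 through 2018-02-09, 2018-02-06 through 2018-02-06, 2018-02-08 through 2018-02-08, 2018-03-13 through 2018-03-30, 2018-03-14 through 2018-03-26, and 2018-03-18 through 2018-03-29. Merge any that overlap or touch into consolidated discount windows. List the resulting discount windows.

2018-02-06 through 2018-02-06 overlaps/touches 2018-02-05 through 2018-02-09 → extend to 2018-02-05 through 2018-02-09.
2018-02-08 through 2018-02-08 overlaps/touches 2018-02-05 through 2018-02-09 → extend to 2018-02-05 through 2018-02-09.
2018-03-13 through 2018-03-30 is disjoint → start new block.
2018-03-14 through 2018-03-26 overlaps/touches 2018-03-13 through 2018-03-30 → extend to 2018-03-13 through 2018-03-30.
2018-03-18 through 2018-03-29 overlaps/touches 2018-03-13 through 2018-03-30 → extend to 2018-03-13 through 2018-03-30.

2018-02-05 through 2018-02-09, 2018-03-13 through 2018-03-30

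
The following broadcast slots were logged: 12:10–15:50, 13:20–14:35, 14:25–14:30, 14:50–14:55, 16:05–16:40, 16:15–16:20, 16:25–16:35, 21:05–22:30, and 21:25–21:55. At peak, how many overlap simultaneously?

3

Sweep endpoints in order; track running count of active intervals.
Peak of 3 reached at 14:25.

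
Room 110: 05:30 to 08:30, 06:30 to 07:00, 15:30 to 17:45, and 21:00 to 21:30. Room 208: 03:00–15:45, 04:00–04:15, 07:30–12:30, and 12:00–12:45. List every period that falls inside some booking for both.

05:30–08:30, 15:30–15:45

Merge the first list: 05:30–08:30, 15:30–17:45, 21:00–21:30.
Merge the second list: 03:00–15:45.
05:30–08:30 meets the second set on 05:30–08:30.
15:30–17:45 meets the second set on 15:30–15:45.
21:00–21:30: no overlap with the second set.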